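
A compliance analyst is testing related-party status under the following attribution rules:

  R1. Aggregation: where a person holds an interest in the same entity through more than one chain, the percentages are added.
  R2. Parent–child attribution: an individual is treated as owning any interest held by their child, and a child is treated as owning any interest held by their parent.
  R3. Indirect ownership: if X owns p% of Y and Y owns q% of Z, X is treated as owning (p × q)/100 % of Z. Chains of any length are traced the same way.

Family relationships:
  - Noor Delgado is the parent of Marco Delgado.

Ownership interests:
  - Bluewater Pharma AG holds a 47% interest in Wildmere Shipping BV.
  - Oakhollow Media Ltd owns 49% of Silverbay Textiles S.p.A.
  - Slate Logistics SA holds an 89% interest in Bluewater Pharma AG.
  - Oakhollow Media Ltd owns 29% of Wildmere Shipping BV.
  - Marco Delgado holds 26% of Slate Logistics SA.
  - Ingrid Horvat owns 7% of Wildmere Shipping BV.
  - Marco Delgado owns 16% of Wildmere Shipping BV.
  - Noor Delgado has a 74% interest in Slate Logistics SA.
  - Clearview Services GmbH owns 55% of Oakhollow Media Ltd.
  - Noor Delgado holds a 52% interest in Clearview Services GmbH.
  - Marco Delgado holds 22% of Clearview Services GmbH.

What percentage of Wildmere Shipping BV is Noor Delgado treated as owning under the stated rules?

69.633%

By parent–child attribution (R2), Noor Delgado is treated as also owning Marco Delgado's interest in Slate Logistics SA, giving 74% + 26% = 100%.
By parent–child attribution (R2), Noor Delgado is treated as also owning Marco Delgado's interest in Clearview Services GmbH, giving 52% + 22% = 74%.
By parent–child attribution (R2), Noor Delgado is treated as owning Marco Delgado's 16% interest in Wildmere Shipping BV.
Chain via Slate Logistics SA → Bluewater Pharma AG (R3): 100% × 89% × 47% = 41.83% of Wildmere Shipping BV.
Chain via Clearview Services GmbH → Oakhollow Media Ltd (R3): 74% × 55% × 29% = 11.803% of Wildmere Shipping BV.
Direct interest in Wildmere Shipping BV: 16%.
Aggregating (R1): 41.83% + 11.803% + 16% = 69.633%.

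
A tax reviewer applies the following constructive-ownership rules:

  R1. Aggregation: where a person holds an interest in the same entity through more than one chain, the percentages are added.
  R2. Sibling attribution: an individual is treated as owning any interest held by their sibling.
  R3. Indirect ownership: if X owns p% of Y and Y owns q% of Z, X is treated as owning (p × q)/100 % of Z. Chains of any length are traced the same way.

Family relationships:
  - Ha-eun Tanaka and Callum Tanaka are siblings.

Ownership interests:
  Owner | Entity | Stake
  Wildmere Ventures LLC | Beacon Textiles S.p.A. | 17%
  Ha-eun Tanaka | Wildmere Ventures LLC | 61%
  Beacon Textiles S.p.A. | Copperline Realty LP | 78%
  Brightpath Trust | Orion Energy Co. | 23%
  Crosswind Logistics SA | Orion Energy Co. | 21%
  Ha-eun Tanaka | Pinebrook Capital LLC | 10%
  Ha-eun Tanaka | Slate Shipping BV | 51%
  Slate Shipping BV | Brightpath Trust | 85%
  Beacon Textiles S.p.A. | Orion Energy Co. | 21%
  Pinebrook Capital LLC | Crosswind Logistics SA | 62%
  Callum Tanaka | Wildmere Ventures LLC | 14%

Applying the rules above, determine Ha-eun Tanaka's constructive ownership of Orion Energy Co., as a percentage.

13.95%

By sibling attribution (R2), Ha-eun Tanaka is treated as also owning Callum Tanaka's interest in Wildmere Ventures LLC, giving 61% + 14% = 75%.
Chain via Wildmere Ventures LLC → Beacon Textiles S.p.A. (R3): 75% × 17% × 21% = 2.6775% of Orion Energy Co.
Chain via Pinebrook Capital LLC → Crosswind Logistics SA (R3): 10% × 62% × 21% = 1.302% of Orion Energy Co.
Chain via Slate Shipping BV → Brightpath Trust (R3): 51% × 85% × 23% = 9.9705% of Orion Energy Co.
Aggregating (R1): 2.6775% + 1.302% + 9.9705% = 13.95%.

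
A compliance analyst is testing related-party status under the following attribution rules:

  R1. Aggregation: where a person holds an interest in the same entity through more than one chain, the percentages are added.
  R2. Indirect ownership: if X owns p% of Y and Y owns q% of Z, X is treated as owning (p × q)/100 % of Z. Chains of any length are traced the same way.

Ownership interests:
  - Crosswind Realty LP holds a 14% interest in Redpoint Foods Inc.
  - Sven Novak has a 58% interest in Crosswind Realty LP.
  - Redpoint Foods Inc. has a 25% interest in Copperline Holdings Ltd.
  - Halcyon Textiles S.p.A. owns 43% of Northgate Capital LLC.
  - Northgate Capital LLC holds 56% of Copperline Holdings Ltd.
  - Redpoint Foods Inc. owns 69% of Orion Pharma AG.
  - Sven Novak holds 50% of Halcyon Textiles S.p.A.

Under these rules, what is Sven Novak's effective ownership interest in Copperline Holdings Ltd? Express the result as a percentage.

14.07%

Chain via Crosswind Realty LP → Redpoint Foods Inc. (R2): 58% × 14% × 25% = 2.03% of Copperline Holdings Ltd.
Chain via Halcyon Textiles S.p.A. → Northgate Capital LLC (R2): 50% × 43% × 56% = 12.04% of Copperline Holdings Ltd.
Aggregating (R1): 2.03% + 12.04% = 14.07%.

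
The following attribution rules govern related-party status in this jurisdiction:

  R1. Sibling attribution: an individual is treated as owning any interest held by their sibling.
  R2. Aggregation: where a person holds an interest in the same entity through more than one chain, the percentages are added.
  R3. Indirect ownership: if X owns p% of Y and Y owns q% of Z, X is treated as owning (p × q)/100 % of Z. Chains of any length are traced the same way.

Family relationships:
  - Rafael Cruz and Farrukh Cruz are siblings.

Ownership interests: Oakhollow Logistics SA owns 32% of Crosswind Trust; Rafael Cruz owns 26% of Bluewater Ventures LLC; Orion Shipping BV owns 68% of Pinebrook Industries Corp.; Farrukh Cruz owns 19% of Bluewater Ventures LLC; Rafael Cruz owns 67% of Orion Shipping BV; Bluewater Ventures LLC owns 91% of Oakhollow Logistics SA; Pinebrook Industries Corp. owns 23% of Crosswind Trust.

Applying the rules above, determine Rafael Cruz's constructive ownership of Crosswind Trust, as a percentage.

23.5828%

By sibling attribution (R1), Rafael Cruz is treated as also owning Farrukh Cruz's interest in Bluewater Ventures LLC, giving 26% + 19% = 45%.
Chain via Bluewater Ventures LLC → Oakhollow Logistics SA (R3): 45% × 91% × 32% = 13.104% of Crosswind Trust.
Chain via Orion Shipping BV → Pinebrook Industries Corp. (R3): 67% × 68% × 23% = 10.4788% of Crosswind Trust.
Aggregating (R2): 13.104% + 10.4788% = 23.5828%.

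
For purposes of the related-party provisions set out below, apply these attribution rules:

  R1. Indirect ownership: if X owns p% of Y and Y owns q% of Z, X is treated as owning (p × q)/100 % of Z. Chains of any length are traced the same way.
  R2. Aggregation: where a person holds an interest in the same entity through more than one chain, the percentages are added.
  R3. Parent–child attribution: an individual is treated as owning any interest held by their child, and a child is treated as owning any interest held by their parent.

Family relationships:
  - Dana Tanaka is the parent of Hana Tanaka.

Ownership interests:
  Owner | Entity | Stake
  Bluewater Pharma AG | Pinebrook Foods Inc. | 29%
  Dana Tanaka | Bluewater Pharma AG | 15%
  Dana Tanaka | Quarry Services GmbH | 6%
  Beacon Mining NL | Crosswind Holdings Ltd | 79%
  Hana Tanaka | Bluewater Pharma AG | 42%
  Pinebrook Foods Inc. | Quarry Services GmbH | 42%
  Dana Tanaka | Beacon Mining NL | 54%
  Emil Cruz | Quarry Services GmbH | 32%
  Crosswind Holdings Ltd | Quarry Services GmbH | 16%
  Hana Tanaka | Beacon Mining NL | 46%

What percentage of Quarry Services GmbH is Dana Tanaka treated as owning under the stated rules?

25.5826%

By parent–child attribution (R3), Dana Tanaka is treated as also owning Hana Tanaka's interest in Bluewater Pharma AG, giving 15% + 42% = 57%.
By parent–child attribution (R3), Dana Tanaka is treated as also owning Hana Tanaka's interest in Beacon Mining NL, giving 54% + 46% = 100%.
Chain via Bluewater Pharma AG → Pinebrook Foods Inc. (R1): 57% × 29% × 42% = 6.9426% of Quarry Services GmbH.
Chain via Beacon Mining NL → Crosswind Holdings Ltd (R1): 100% × 79% × 16% = 12.64% of Quarry Services GmbH.
Direct interest in Quarry Services GmbH: 6%.
Aggregating (R2): 6.9426% + 12.64% + 6% = 25.5826%.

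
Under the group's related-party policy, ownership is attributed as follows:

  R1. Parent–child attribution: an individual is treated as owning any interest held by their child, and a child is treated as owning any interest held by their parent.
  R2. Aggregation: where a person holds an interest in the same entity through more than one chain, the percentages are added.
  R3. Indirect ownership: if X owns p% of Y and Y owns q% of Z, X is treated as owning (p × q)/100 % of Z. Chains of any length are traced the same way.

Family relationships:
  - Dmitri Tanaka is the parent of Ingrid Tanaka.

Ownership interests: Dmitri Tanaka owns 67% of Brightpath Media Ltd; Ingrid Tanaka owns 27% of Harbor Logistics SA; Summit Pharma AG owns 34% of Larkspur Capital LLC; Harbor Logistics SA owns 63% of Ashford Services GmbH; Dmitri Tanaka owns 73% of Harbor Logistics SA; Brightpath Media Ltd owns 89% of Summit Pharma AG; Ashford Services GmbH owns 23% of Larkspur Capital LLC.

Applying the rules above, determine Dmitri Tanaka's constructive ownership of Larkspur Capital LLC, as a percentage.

By parent–child attribution (R1), Dmitri Tanaka is treated as also owning Ingrid Tanaka's interest in Harbor Logistics SA, giving 73% + 27% = 100%.
Chain via Harbor Logistics SA → Ashford Services GmbH (R3): 100% × 63% × 23% = 14.49% of Larkspur Capital LLC.
Chain via Brightpath Media Ltd → Summit Pharma AG (R3): 67% × 89% × 34% = 20.2742% of Larkspur Capital LLC.
Aggregating (R2): 14.49% + 20.2742% = 34.7642%.

34.7642%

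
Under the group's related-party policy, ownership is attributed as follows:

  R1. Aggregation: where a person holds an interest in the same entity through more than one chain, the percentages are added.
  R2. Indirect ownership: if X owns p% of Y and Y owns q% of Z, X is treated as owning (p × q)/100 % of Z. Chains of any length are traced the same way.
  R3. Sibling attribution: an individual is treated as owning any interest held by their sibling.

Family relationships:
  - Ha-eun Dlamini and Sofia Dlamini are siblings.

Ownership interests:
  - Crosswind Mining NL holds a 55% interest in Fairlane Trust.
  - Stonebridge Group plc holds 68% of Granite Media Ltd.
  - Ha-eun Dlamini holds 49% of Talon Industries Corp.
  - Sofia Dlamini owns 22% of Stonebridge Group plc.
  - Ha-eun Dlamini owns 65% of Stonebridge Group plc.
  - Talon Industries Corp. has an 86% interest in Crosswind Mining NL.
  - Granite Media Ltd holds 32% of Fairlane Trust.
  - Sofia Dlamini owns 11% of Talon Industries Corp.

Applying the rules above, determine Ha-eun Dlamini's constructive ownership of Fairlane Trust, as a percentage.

By sibling attribution (R3), Ha-eun Dlamini is treated as also owning Sofia Dlamini's interest in Talon Industries Corp, giving 49% + 11% = 60%.
By sibling attribution (R3), Ha-eun Dlamini is treated as also owning Sofia Dlamini's interest in Stonebridge Group plc, giving 65% + 22% = 87%.
Chain via Talon Industries Corp. → Crosswind Mining NL (R2): 60% × 86% × 55% = 28.38% of Fairlane Trust.
Chain via Stonebridge Group plc → Granite Media Ltd (R2): 87% × 68% × 32% = 18.9312% of Fairlane Trust.
Aggregating (R1): 28.38% + 18.9312% = 47.3112%.

47.3112%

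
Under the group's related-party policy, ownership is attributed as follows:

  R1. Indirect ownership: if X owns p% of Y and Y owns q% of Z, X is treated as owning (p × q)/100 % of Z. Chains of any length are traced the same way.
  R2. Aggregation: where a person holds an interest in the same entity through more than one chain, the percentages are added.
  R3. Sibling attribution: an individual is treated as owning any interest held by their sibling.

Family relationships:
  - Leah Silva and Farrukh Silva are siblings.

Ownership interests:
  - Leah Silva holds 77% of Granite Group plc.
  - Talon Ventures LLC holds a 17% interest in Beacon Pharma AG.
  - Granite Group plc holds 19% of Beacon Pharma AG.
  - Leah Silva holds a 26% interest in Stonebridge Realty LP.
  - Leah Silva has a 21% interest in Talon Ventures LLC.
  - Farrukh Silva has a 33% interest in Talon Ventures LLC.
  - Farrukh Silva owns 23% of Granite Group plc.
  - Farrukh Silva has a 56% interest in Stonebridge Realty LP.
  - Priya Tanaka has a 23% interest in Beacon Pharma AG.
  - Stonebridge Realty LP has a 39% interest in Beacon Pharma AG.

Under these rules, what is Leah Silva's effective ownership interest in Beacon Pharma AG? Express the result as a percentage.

By sibling attribution (R3), Leah Silva is treated as also owning Farrukh Silva's interest in Granite Group plc, giving 77% + 23% = 100%.
By sibling attribution (R3), Leah Silva is treated as also owning Farrukh Silva's interest in Stonebridge Realty LP, giving 26% + 56% = 82%.
By sibling attribution (R3), Leah Silva is treated as also owning Farrukh Silva's interest in Talon Ventures LLC, giving 21% + 33% = 54%.
Chain via Granite Group plc (R1): 100% × 19% = 19% of Beacon Pharma AG.
Chain via Stonebridge Realty LP (R1): 82% × 39% = 31.98% of Beacon Pharma AG.
Chain via Talon Ventures LLC (R1): 54% × 17% = 9.18% of Beacon Pharma AG.
Aggregating (R2): 19% + 31.98% + 9.18% = 60.16%.

60.16%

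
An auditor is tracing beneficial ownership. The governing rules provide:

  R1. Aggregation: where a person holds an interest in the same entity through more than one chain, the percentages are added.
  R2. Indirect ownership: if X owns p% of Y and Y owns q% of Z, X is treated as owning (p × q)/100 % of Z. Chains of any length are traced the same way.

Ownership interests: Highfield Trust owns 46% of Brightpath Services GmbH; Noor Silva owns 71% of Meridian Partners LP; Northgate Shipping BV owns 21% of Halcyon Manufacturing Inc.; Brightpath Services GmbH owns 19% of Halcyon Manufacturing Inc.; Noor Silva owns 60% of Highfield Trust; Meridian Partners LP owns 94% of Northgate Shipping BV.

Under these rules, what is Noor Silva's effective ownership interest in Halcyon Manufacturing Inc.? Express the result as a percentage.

19.2594%

Chain via Highfield Trust → Brightpath Services GmbH (R2): 60% × 46% × 19% = 5.244% of Halcyon Manufacturing Inc.
Chain via Meridian Partners LP → Northgate Shipping BV (R2): 71% × 94% × 21% = 14.0154% of Halcyon Manufacturing Inc.
Aggregating (R1): 5.244% + 14.0154% = 19.2594%.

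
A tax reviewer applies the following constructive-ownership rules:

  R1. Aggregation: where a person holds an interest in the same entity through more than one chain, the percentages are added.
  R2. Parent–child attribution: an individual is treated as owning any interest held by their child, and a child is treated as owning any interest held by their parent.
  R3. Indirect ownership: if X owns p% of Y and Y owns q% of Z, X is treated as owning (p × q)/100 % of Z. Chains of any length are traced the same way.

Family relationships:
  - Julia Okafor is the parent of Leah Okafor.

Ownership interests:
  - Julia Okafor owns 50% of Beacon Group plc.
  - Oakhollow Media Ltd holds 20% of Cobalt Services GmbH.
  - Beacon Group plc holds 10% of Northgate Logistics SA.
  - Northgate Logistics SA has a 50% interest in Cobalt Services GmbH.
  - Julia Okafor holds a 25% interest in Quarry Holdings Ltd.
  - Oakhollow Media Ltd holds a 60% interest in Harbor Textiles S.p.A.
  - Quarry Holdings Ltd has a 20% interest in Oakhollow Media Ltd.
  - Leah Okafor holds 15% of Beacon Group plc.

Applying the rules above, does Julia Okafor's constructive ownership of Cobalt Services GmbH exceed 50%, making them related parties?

No

By parent–child attribution (R2), Julia Okafor is treated as also owning Leah Okafor's interest in Beacon Group plc, giving 50% + 15% = 65%.
Chain via Beacon Group plc → Northgate Logistics SA (R3): 65% × 10% × 50% = 3.25% of Cobalt Services GmbH.
Chain via Quarry Holdings Ltd → Oakhollow Media Ltd (R3): 25% × 20% × 20% = 1% of Cobalt Services GmbH.
Aggregating (R1): 3.25% + 1% = 4.25%.
4.25% does not exceed the 50% threshold, so Julia is not a related party to Cobalt Services GmbH.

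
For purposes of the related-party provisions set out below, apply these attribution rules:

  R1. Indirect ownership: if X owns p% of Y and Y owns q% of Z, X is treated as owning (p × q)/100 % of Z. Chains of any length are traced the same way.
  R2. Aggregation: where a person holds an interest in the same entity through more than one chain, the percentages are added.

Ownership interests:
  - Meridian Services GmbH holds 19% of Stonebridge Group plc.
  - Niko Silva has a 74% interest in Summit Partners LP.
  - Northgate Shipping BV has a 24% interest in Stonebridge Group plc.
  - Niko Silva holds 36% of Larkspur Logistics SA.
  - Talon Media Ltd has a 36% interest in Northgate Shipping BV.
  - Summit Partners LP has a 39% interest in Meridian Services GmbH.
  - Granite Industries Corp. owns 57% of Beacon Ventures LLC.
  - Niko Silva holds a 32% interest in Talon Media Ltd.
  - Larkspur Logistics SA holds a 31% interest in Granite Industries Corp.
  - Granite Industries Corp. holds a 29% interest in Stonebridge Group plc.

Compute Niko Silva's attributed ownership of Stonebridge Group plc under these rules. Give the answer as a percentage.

11.4846%

Chain via Summit Partners LP → Meridian Services GmbH (R1): 74% × 39% × 19% = 5.4834% of Stonebridge Group plc.
Chain via Larkspur Logistics SA → Granite Industries Corp. (R1): 36% × 31% × 29% = 3.2364% of Stonebridge Group plc.
Chain via Talon Media Ltd → Northgate Shipping BV (R1): 32% × 36% × 24% = 2.7648% of Stonebridge Group plc.
Aggregating (R2): 5.4834% + 3.2364% + 2.7648% = 11.4846%.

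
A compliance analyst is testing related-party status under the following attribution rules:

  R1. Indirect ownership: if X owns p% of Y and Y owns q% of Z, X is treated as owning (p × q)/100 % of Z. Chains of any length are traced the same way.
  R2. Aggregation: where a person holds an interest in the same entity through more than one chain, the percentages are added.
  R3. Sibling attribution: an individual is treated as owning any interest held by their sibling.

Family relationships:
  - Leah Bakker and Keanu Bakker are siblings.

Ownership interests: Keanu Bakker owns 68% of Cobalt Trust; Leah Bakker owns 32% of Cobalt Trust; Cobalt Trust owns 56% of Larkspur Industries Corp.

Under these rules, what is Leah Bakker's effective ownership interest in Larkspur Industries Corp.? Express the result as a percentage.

56%

By sibling attribution (R3), Leah Bakker is treated as also owning Keanu Bakker's interest in Cobalt Trust, giving 32% + 68% = 100%.
Chain via Cobalt Trust (R1): 100% × 56% = 56% of Larkspur Industries Corp.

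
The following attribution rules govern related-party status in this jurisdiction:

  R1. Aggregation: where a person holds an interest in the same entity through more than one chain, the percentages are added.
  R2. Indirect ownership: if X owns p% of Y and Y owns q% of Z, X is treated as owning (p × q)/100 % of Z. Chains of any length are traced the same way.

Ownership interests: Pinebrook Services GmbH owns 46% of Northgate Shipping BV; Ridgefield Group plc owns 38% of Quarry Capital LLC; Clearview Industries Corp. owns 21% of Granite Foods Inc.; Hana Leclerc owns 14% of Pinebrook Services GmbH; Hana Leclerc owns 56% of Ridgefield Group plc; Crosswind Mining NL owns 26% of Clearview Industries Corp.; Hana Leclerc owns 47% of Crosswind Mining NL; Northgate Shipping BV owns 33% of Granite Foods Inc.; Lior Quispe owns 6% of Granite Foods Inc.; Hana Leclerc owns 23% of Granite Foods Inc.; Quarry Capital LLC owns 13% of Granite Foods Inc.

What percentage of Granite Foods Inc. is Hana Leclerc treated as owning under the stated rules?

30.4578%

Chain via Crosswind Mining NL → Clearview Industries Corp. (R2): 47% × 26% × 21% = 2.5662% of Granite Foods Inc.
Chain via Ridgefield Group plc → Quarry Capital LLC (R2): 56% × 38% × 13% = 2.7664% of Granite Foods Inc.
Chain via Pinebrook Services GmbH → Northgate Shipping BV (R2): 14% × 46% × 33% = 2.1252% of Granite Foods Inc.
Direct interest in Granite Foods Inc: 23%.
Aggregating (R1): 2.5662% + 2.7664% + 2.1252% + 23% = 30.4578%.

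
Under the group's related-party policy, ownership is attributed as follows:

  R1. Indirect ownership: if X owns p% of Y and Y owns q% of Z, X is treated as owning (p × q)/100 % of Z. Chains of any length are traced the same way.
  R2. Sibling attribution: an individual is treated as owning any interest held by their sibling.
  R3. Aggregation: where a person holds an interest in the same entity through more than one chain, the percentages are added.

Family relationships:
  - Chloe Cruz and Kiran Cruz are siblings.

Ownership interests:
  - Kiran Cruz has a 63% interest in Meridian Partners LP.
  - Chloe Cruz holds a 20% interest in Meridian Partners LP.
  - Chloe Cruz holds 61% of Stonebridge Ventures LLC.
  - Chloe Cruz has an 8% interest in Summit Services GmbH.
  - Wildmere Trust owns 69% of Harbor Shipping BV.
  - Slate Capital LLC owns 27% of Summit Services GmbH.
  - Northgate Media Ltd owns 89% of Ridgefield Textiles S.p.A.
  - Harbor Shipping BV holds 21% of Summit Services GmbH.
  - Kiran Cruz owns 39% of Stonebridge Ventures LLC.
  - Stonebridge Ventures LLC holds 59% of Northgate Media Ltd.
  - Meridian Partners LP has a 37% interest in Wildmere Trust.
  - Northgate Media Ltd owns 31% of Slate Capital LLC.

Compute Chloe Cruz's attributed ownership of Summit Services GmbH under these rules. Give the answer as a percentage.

17.388179%

By sibling attribution (R2), Chloe Cruz is treated as also owning Kiran Cruz's interest in Meridian Partners LP, giving 20% + 63% = 83%.
By sibling attribution (R2), Chloe Cruz is treated as also owning Kiran Cruz's interest in Stonebridge Ventures LLC, giving 61% + 39% = 100%.
Chain via Meridian Partners LP → Wildmere Trust → Harbor Shipping BV (R1): 83% × 37% × 69% × 21% = 4.449879% of Summit Services GmbH.
Chain via Stonebridge Ventures LLC → Northgate Media Ltd → Slate Capital LLC (R1): 100% × 59% × 31% × 27% = 4.9383% of Summit Services GmbH.
Direct interest in Summit Services GmbH: 8%.
Aggregating (R3): 4.449879% + 4.9383% + 8% = 17.388179%.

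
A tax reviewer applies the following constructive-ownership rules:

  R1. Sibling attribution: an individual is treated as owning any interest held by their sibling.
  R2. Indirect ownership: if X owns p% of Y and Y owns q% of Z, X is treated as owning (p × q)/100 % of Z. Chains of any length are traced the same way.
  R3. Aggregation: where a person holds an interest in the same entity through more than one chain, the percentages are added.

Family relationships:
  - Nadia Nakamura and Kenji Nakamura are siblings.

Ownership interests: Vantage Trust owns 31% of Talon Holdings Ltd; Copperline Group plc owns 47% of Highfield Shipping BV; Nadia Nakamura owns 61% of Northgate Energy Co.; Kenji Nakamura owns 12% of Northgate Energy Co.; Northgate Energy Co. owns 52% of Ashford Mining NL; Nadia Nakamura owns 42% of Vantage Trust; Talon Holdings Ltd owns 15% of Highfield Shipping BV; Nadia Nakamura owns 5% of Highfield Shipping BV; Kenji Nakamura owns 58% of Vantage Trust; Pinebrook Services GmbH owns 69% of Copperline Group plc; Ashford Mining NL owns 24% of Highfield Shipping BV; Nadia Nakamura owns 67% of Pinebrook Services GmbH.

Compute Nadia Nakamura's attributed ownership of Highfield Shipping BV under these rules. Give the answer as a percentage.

By sibling attribution (R1), Nadia Nakamura is treated as also owning Kenji Nakamura's interest in Northgate Energy Co, giving 61% + 12% = 73%.
By sibling attribution (R1), Nadia Nakamura is treated as also owning Kenji Nakamura's interest in Vantage Trust, giving 42% + 58% = 100%.
Chain via Northgate Energy Co. → Ashford Mining NL (R2): 73% × 52% × 24% = 9.1104% of Highfield Shipping BV.
Chain via Vantage Trust → Talon Holdings Ltd (R2): 100% × 31% × 15% = 4.65% of Highfield Shipping BV.
Chain via Pinebrook Services GmbH → Copperline Group plc (R2): 67% × 69% × 47% = 21.7281% of Highfield Shipping BV.
Direct interest in Highfield Shipping BV: 5%.
Aggregating (R3): 9.1104% + 4.65% + 21.7281% + 5% = 40.4885%.

40.4885%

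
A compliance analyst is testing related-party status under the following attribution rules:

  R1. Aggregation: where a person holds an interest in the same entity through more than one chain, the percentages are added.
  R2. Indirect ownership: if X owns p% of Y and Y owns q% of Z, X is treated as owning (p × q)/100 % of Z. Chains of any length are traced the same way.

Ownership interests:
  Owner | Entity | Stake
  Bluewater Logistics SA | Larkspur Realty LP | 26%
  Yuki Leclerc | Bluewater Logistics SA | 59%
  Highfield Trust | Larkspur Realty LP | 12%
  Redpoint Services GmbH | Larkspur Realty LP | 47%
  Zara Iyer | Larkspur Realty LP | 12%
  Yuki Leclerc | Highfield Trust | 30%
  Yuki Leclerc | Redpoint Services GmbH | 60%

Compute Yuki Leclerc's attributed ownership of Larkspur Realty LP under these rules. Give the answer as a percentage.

Chain via Bluewater Logistics SA (R2): 59% × 26% = 15.34% of Larkspur Realty LP.
Chain via Redpoint Services GmbH (R2): 60% × 47% = 28.2% of Larkspur Realty LP.
Chain via Highfield Trust (R2): 30% × 12% = 3.6% of Larkspur Realty LP.
Aggregating (R1): 15.34% + 28.2% + 3.6% = 47.14%.

47.14%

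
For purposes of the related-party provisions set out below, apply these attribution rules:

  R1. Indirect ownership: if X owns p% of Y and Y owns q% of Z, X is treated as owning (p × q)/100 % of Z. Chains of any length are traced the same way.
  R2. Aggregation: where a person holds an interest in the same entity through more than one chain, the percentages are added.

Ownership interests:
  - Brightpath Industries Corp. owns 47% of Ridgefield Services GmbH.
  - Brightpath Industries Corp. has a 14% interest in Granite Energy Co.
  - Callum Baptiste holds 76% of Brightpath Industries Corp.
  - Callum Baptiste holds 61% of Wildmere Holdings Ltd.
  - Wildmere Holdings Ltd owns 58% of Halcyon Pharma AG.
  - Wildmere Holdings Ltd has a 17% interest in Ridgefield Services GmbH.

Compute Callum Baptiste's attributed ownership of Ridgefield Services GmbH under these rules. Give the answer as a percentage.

46.09%

Chain via Wildmere Holdings Ltd (R1): 61% × 17% = 10.37% of Ridgefield Services GmbH.
Chain via Brightpath Industries Corp. (R1): 76% × 47% = 35.72% of Ridgefield Services GmbH.
Aggregating (R2): 10.37% + 35.72% = 46.09%.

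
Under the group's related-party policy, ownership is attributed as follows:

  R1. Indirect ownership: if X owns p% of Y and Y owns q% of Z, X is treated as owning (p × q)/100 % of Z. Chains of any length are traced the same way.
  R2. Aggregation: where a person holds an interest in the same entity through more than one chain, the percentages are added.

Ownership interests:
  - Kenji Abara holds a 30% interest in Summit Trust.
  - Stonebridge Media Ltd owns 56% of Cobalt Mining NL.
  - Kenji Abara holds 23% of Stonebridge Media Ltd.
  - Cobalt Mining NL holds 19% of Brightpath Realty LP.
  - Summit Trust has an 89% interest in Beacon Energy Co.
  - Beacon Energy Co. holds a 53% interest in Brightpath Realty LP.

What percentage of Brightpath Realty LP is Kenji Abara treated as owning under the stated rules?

16.5982%

Chain via Summit Trust → Beacon Energy Co. (R1): 30% × 89% × 53% = 14.151% of Brightpath Realty LP.
Chain via Stonebridge Media Ltd → Cobalt Mining NL (R1): 23% × 56% × 19% = 2.4472% of Brightpath Realty LP.
Aggregating (R2): 14.151% + 2.4472% = 16.5982%.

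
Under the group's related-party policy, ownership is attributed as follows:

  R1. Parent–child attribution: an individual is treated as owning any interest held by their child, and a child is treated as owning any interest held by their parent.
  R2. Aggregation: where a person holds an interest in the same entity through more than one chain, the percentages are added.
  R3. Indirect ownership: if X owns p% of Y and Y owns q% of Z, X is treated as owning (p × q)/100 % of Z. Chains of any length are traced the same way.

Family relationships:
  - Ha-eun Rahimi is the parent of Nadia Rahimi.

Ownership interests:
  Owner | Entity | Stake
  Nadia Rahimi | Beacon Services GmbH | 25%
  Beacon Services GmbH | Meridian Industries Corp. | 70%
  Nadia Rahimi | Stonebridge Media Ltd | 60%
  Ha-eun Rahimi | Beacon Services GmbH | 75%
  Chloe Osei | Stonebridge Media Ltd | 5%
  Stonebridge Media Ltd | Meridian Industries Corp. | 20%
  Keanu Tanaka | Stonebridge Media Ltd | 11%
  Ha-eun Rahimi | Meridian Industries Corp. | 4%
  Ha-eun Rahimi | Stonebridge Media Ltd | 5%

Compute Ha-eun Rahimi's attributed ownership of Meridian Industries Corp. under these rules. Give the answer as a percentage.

By parent–child attribution (R1), Ha-eun Rahimi is treated as also owning Nadia Rahimi's interest in Stonebridge Media Ltd, giving 5% + 60% = 65%.
By parent–child attribution (R1), Ha-eun Rahimi is treated as also owning Nadia Rahimi's interest in Beacon Services GmbH, giving 75% + 25% = 100%.
Chain via Stonebridge Media Ltd (R3): 65% × 20% = 13% of Meridian Industries Corp.
Chain via Beacon Services GmbH (R3): 100% × 70% = 70% of Meridian Industries Corp.
Direct interest in Meridian Industries Corp: 4%.
Aggregating (R2): 13% + 70% + 4% = 87%.

87%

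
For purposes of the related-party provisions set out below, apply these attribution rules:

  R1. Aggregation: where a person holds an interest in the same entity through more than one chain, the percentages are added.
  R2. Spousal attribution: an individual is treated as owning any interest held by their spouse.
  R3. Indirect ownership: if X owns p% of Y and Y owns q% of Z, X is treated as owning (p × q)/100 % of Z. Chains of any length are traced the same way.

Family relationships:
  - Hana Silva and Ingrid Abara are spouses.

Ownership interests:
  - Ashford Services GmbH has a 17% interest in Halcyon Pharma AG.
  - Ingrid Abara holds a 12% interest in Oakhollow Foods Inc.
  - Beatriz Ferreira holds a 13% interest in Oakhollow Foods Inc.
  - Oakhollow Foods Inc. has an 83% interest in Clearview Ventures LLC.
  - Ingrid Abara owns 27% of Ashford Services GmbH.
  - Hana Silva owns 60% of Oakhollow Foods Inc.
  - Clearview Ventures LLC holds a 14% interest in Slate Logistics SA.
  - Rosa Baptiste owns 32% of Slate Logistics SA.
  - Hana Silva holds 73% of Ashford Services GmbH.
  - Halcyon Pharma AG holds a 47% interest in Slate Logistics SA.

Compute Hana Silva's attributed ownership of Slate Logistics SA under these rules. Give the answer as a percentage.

By spousal attribution (R2), Hana Silva is treated as also owning Ingrid Abara's interest in Oakhollow Foods Inc, giving 60% + 12% = 72%.
By spousal attribution (R2), Hana Silva is treated as also owning Ingrid Abara's interest in Ashford Services GmbH, giving 73% + 27% = 100%.
Chain via Oakhollow Foods Inc. → Clearview Ventures LLC (R3): 72% × 83% × 14% = 8.3664% of Slate Logistics SA.
Chain via Ashford Services GmbH → Halcyon Pharma AG (R3): 100% × 17% × 47% = 7.99% of Slate Logistics SA.
Aggregating (R1): 8.3664% + 7.99% = 16.3564%.

16.3564%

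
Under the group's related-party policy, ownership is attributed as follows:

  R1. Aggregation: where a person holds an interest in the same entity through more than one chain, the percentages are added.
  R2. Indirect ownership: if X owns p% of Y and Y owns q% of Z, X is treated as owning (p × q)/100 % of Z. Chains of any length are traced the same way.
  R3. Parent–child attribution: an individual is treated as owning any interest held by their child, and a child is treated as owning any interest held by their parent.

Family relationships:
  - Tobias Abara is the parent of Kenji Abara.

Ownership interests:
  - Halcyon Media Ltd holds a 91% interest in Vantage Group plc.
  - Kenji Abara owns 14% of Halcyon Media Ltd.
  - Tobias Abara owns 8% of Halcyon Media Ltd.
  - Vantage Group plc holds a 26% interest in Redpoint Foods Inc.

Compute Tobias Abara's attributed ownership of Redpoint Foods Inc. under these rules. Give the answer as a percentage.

By parent–child attribution (R3), Tobias Abara is treated as also owning Kenji Abara's interest in Halcyon Media Ltd, giving 8% + 14% = 22%.
Chain via Halcyon Media Ltd → Vantage Group plc (R2): 22% × 91% × 26% = 5.2052% of Redpoint Foods Inc.

5.2052%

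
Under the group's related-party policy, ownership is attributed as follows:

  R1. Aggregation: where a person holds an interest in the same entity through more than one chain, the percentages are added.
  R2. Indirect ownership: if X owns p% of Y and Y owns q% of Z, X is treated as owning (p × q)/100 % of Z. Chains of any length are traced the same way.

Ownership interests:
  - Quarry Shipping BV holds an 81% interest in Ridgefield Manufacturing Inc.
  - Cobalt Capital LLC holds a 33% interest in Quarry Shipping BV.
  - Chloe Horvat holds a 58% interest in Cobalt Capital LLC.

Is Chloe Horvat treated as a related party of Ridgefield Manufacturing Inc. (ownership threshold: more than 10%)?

Chain via Cobalt Capital LLC → Quarry Shipping BV (R2): 58% × 33% × 81% = 15.5034% of Ridgefield Manufacturing Inc.
15.5034% exceeds the 10% threshold, so Chloe is a related party to Ridgefield Manufacturing Inc.

Yes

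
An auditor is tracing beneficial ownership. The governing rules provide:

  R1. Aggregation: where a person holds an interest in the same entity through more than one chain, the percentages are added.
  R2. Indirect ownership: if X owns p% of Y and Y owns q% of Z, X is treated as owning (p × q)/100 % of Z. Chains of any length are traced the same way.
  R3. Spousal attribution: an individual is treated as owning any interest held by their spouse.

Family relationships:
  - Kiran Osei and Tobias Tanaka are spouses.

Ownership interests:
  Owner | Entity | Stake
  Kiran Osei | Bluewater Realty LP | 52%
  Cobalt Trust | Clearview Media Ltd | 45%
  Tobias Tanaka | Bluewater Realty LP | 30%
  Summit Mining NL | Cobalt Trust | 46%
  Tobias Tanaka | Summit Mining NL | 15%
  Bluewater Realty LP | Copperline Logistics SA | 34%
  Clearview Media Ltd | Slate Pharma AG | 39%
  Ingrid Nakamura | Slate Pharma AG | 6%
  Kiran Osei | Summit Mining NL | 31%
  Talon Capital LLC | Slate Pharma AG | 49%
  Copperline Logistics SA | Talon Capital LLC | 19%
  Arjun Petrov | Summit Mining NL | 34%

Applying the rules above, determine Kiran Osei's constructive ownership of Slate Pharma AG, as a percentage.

6.309208%

By spousal attribution (R3), Kiran Osei is treated as also owning Tobias Tanaka's interest in Summit Mining NL, giving 31% + 15% = 46%.
By spousal attribution (R3), Kiran Osei is treated as also owning Tobias Tanaka's interest in Bluewater Realty LP, giving 52% + 30% = 82%.
Chain via Summit Mining NL → Cobalt Trust → Clearview Media Ltd (R2): 46% × 46% × 45% × 39% = 3.71358% of Slate Pharma AG.
Chain via Bluewater Realty LP → Copperline Logistics SA → Talon Capital LLC (R2): 82% × 34% × 19% × 49% = 2.595628% of Slate Pharma AG.
Aggregating (R1): 3.71358% + 2.595628% = 6.309208%.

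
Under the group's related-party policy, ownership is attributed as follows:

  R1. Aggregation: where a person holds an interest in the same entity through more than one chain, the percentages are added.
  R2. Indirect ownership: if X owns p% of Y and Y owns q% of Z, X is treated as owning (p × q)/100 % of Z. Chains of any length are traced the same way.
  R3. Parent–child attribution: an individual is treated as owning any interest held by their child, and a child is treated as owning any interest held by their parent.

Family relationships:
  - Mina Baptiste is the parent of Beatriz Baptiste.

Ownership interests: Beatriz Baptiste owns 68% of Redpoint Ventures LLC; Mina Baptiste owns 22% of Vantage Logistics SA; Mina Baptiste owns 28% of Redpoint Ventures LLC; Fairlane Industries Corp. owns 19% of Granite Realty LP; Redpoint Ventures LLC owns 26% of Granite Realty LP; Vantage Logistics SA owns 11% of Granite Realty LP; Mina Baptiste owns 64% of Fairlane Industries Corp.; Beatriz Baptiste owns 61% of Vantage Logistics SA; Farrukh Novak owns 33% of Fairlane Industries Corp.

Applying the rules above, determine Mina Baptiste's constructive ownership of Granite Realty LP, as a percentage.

46.25%

By parent–child attribution (R3), Mina Baptiste is treated as also owning Beatriz Baptiste's interest in Vantage Logistics SA, giving 22% + 61% = 83%.
By parent–child attribution (R3), Mina Baptiste is treated as also owning Beatriz Baptiste's interest in Redpoint Ventures LLC, giving 28% + 68% = 96%.
Chain via Vantage Logistics SA (R2): 83% × 11% = 9.13% of Granite Realty LP.
Chain via Fairlane Industries Corp. (R2): 64% × 19% = 12.16% of Granite Realty LP.
Chain via Redpoint Ventures LLC (R2): 96% × 26% = 24.96% of Granite Realty LP.
Aggregating (R1): 9.13% + 12.16% + 24.96% = 46.25%.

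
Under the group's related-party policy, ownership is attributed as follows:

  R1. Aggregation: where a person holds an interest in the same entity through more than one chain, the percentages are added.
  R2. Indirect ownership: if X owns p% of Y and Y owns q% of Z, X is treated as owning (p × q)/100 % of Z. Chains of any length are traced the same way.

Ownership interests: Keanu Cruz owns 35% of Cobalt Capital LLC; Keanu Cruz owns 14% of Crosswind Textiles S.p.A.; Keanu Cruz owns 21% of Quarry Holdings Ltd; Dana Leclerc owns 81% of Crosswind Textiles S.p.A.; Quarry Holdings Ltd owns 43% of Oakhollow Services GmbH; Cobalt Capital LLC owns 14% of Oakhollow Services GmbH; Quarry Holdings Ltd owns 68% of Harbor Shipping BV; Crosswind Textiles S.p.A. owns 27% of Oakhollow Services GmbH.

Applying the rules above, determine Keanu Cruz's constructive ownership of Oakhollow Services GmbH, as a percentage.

Chain via Crosswind Textiles S.p.A. (R2): 14% × 27% = 3.78% of Oakhollow Services GmbH.
Chain via Cobalt Capital LLC (R2): 35% × 14% = 4.9% of Oakhollow Services GmbH.
Chain via Quarry Holdings Ltd (R2): 21% × 43% = 9.03% of Oakhollow Services GmbH.
Aggregating (R1): 3.78% + 4.9% + 9.03% = 17.71%.

17.71%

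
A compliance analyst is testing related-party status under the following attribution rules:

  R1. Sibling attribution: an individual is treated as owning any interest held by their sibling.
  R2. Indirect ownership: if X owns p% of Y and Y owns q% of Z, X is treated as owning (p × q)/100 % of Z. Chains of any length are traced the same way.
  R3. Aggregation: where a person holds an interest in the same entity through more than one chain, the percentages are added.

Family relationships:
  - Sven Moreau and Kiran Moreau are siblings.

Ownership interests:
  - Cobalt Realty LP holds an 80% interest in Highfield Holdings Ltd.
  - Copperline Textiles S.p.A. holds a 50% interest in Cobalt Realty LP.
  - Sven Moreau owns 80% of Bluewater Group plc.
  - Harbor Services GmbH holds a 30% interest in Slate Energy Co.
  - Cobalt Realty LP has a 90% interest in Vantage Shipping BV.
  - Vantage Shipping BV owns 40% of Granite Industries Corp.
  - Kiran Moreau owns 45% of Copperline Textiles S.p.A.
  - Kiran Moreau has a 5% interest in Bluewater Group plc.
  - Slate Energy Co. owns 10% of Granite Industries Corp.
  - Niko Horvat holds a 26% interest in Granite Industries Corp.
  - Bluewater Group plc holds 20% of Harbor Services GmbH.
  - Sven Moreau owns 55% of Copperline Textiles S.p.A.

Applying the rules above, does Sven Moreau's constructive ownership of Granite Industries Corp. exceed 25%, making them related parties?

By sibling attribution (R1), Sven Moreau is treated as also owning Kiran Moreau's interest in Copperline Textiles S.p.A, giving 55% + 45% = 100%.
By sibling attribution (R1), Sven Moreau is treated as also owning Kiran Moreau's interest in Bluewater Group plc, giving 80% + 5% = 85%.
Chain via Copperline Textiles S.p.A. → Cobalt Realty LP → Vantage Shipping BV (R2): 100% × 50% × 90% × 40% = 18% of Granite Industries Corp.
Chain via Bluewater Group plc → Harbor Services GmbH → Slate Energy Co. (R2): 85% × 20% × 30% × 10% = 0.51% of Granite Industries Corp.
Aggregating (R3): 18% + 0.51% = 18.51%.
18.51% does not exceed the 25% threshold, so Sven is not a related party to Granite Industries Corp.

No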